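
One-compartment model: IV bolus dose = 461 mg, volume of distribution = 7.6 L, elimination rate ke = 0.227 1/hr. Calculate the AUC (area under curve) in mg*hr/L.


C0 = Dose/Vd = 461/7.6 = 60.6579 mg/L
AUC = C0/ke = 60.6579/0.227
AUC = 267.2 mg*hr/L


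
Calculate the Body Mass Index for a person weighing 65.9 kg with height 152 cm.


BMI = weight / height^2
height = 152 cm = 1.52 m
BMI = 65.9 / 1.52^2
BMI = 28.52 kg/m^2


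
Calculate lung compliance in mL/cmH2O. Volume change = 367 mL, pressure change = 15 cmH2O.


C = dV / dP
C = 367 / 15
C = 24.47 mL/cmH2O


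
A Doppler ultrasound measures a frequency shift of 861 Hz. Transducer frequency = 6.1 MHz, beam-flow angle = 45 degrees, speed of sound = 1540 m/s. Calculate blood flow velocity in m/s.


v = fd * c / (2 * f0 * cos(theta))
v = 861 * 1540 / (2 * 6.1000e+06 * cos(45))
v = 0.1537 m/s


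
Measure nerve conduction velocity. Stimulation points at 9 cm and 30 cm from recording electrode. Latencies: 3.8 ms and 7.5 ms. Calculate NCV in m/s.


Distance = (30 - 9) / 100 = 0.21 m
dt = (7.5 - 3.8) / 1000 = 0.0037 s
NCV = dist / dt = 56.76 m/s


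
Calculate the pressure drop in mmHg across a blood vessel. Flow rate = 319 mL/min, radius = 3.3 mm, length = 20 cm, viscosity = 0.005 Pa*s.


dP = 8*mu*L*Q / (pi*r^4)
Q = 319 mL/min = 5.31667e-06 m^3/s
dP = 114.163 Pa = 114.163 / 133.322 mmHg = 0.8563 mmHg


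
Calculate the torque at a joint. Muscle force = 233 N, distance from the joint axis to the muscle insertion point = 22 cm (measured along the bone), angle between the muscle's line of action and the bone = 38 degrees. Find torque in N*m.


Torque = F * d * sin(theta)   (moment arm = d*sin(theta))
d = 22 cm = 0.22 m
Torque = 233 * 0.22 * sin(38)
Torque = 31.56 N*m


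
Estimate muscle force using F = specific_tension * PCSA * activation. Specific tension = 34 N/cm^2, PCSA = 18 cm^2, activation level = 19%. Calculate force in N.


F = sigma * PCSA * activation
F = 34 * 18 * 0.19
F = 116.3 N


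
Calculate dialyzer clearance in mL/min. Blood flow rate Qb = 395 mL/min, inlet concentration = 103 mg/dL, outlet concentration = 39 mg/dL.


K = Qb * (Cb_in - Cb_out) / Cb_in
K = 395 * (103 - 39) / 103
K = 245.4 mL/min


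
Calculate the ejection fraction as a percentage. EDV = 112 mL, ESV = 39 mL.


SV = EDV - ESV = 112 - 39 = 73 mL
EF = SV/EDV * 100 = 73/112 * 100
EF = 65.18%


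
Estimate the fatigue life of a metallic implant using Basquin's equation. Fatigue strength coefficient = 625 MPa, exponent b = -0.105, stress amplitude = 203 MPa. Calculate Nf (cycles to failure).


sigma_a = sigma_f' * (2Nf)^b
2Nf = (sigma_a/sigma_f')^(1/b)
2Nf = (203/625)^(1/-0.105)
2Nf = 44799.792
Nf = 2.24e+04


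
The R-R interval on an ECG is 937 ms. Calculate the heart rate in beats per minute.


HR = 60 / RR_interval(s)
RR = 937 ms = 0.937 s
HR = 60 / 0.937 = 64.03 bpm


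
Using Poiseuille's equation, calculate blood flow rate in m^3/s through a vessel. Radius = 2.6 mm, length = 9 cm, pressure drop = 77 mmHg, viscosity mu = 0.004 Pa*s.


Q = pi*r^4*dP / (8*mu*L)
r = 0.0026 m, L = 0.09 m
dP = 77 mmHg = 10265.794 Pa
Q = 5.1173e-04 m^3/s


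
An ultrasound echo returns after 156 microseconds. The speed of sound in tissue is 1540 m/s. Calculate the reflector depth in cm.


depth = c * t / 2
t = 156 us = 1.5600e-04 s
depth = 1540 * 1.5600e-04 / 2
depth = 0.12012 m = 12.012 cm


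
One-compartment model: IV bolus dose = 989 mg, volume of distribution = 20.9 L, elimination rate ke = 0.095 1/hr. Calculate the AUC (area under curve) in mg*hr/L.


C0 = Dose/Vd = 989/20.9 = 47.3206 mg/L
AUC = C0/ke = 47.3206/0.095
AUC = 498.1 mg*hr/L


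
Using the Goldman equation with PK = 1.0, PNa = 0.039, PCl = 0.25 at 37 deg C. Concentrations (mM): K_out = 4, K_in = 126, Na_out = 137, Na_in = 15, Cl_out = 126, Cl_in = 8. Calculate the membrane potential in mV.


Vm = (RT/F)*ln((PK*Ko + PNa*Nao + PCl*Cli)/(PK*Ki + PNa*Nai + PCl*Clo))
Numer = 11.343, Denom = 158.085
Vm = -70.41 mV


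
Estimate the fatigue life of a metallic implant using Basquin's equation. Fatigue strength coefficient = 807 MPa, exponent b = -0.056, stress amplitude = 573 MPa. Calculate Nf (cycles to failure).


sigma_a = sigma_f' * (2Nf)^b
2Nf = (sigma_a/sigma_f')^(1/b)
2Nf = (573/807)^(1/-0.056)
2Nf = 452.57949
Nf = 226.3


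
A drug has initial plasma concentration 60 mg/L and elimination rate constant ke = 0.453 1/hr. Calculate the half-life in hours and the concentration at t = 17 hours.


t_half = ln(2) / ke = 0.693147 / 0.453 = 1.53 hr
C(t) = C0 * exp(-ke*t) = 60 * exp(-0.453*17)
C(17) = 0.02714 mg/L


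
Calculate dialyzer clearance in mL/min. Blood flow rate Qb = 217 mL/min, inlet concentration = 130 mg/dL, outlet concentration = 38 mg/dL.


K = Qb * (Cb_in - Cb_out) / Cb_in
K = 217 * (130 - 38) / 130
K = 153.6 mL/min


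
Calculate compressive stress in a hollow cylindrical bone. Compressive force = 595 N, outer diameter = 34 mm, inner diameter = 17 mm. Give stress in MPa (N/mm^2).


A = pi*(r_o^2 - r_i^2)
r_o = 17 mm, r_i = 8.5 mm
A = 680.94 mm^2
sigma = F/A = 595 / 680.94
sigma = 0.8738 MPa


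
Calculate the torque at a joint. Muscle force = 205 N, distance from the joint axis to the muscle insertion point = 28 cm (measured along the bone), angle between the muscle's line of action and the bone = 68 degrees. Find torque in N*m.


Torque = F * d * sin(theta)   (moment arm = d*sin(theta))
d = 28 cm = 0.28 m
Torque = 205 * 0.28 * sin(68)
Torque = 53.22 N*m


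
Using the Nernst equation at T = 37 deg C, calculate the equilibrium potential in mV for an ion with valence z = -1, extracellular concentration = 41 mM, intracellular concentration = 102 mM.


E = (RT/(zF)) * ln(C_out/C_in)
T = 37 + 273.15 = 310.15 K
E = (8.314 * 310.15 / (-1 * 96485)) * ln(41/102)
E = 24.36 mV


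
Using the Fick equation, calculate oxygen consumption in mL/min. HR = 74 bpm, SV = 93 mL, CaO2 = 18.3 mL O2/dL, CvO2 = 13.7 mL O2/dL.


CO = HR*SV = 74*93/1000 = 6.882 L/min
a-v O2 diff = 18.3 - 13.7 = 4.6 mL/dL
VO2 = CO * (CaO2-CvO2) * 10 dL/L
VO2 = 6.882 * 4.6 * 10
VO2 = 316.6 mL/min


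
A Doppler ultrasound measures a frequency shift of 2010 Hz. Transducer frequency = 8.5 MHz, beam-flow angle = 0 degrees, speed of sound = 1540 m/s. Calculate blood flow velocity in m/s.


v = fd * c / (2 * f0 * cos(theta))
v = 2010 * 1540 / (2 * 8.5000e+06 * cos(0))
v = 0.1821 m/s


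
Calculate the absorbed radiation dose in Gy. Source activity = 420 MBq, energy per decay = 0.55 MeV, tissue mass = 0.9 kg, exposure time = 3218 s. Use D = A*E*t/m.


A = 420 MBq = 4.2000e+08 Bq
E = 0.55 MeV = 8.811e-14 J
D = A*E*t/m = 4.2000e+08*8.811e-14*3218/0.9
D = 0.1323 Gy


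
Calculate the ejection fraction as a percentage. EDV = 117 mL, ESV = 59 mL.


SV = EDV - ESV = 117 - 59 = 58 mL
EF = SV/EDV * 100 = 58/117 * 100
EF = 49.57%


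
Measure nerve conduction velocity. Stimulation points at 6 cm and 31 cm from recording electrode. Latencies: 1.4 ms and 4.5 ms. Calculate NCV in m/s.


Distance = (31 - 6) / 100 = 0.25 m
dt = (4.5 - 1.4) / 1000 = 0.0031 s
NCV = dist / dt = 80.65 m/s


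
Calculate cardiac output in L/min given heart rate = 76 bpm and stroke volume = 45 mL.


CO = HR * SV
CO = 76 * 45 / 1000
CO = 3.42 L/min


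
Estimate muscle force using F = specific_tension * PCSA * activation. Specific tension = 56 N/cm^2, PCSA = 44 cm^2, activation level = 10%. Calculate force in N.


F = sigma * PCSA * activation
F = 56 * 44 * 0.1
F = 246.4 N


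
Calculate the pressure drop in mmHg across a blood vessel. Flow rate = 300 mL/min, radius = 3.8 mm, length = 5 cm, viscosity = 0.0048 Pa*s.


dP = 8*mu*L*Q / (pi*r^4)
Q = 300 mL/min = 5e-06 m^3/s
dP = 14.655 Pa = 14.655 / 133.322 mmHg = 0.1099 mmHg


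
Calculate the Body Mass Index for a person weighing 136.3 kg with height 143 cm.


BMI = weight / height^2
height = 143 cm = 1.43 m
BMI = 136.3 / 1.43^2
BMI = 66.65 kg/m^2


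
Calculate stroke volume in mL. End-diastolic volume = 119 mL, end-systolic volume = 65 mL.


SV = EDV - ESV
SV = 119 - 65
SV = 54 mL


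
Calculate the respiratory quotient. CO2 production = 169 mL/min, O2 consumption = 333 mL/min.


RQ = VCO2 / VO2
RQ = 169 / 333
RQ = 0.5075


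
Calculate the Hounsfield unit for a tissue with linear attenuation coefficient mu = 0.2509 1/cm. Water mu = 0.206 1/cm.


HU = ((mu_tissue - mu_water) / mu_water) * 1000
HU = ((0.2509 - 0.206) / 0.206) * 1000
HU = 218


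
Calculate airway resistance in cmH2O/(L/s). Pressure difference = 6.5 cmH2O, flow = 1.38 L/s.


R = dP / flow
R = 6.5 / 1.38
R = 4.71 cmH2O/(L/s)


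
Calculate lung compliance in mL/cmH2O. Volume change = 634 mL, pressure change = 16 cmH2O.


C = dV / dP
C = 634 / 16
C = 39.62 mL/cmH2O


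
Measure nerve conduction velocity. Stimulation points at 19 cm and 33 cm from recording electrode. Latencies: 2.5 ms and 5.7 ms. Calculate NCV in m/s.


Distance = (33 - 19) / 100 = 0.14 m
dt = (5.7 - 2.5) / 1000 = 0.0032 s
NCV = dist / dt = 43.75 m/s


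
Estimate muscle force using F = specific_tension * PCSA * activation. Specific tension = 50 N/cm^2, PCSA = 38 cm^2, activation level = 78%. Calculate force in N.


F = sigma * PCSA * activation
F = 50 * 38 * 0.78
F = 1482 N


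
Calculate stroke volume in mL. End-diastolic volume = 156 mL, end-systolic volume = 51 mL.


SV = EDV - ESV
SV = 156 - 51
SV = 105 mL


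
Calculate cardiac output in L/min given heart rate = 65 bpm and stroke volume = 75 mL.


CO = HR * SV
CO = 65 * 75 / 1000
CO = 4.875 L/min


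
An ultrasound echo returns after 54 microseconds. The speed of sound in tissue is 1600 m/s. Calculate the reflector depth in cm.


depth = c * t / 2
t = 54 us = 5.4000e-05 s
depth = 1600 * 5.4000e-05 / 2
depth = 0.0432 m = 4.32 cm


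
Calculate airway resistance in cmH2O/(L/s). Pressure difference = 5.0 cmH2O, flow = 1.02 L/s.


R = dP / flow
R = 5.0 / 1.02
R = 4.902 cmH2O/(L/s)


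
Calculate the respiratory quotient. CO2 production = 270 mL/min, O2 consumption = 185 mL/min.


RQ = VCO2 / VO2
RQ = 270 / 185
RQ = 1.459


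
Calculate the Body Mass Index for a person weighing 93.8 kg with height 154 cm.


BMI = weight / height^2
height = 154 cm = 1.54 m
BMI = 93.8 / 1.54^2
BMI = 39.55 kg/m^2


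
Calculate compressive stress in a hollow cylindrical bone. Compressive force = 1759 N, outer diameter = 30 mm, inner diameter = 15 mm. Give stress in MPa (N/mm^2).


A = pi*(r_o^2 - r_i^2)
r_o = 15 mm, r_i = 7.5 mm
A = 530.144 mm^2
sigma = F/A = 1759 / 530.144
sigma = 3.318 MPa


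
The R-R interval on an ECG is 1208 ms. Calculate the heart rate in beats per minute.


HR = 60 / RR_interval(s)
RR = 1208 ms = 1.208 s
HR = 60 / 1.208 = 49.67 bpm


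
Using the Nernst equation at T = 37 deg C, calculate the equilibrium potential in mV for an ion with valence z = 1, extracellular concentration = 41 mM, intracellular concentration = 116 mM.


E = (RT/(zF)) * ln(C_out/C_in)
T = 37 + 273.15 = 310.15 K
E = (8.314 * 310.15 / (1 * 96485)) * ln(41/116)
E = -27.79 mV


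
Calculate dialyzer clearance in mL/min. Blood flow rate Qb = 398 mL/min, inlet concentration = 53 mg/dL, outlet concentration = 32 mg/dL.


K = Qb * (Cb_in - Cb_out) / Cb_in
K = 398 * (53 - 32) / 53
K = 157.7 mL/min


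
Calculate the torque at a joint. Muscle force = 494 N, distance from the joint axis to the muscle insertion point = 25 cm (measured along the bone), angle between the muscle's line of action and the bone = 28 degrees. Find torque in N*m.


Torque = F * d * sin(theta)   (moment arm = d*sin(theta))
d = 25 cm = 0.25 m
Torque = 494 * 0.25 * sin(28)
Torque = 57.98 N*m


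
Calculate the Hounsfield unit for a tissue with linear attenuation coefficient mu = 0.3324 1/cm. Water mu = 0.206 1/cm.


HU = ((mu_tissue - mu_water) / mu_water) * 1000
HU = ((0.3324 - 0.206) / 0.206) * 1000
HU = 613.6


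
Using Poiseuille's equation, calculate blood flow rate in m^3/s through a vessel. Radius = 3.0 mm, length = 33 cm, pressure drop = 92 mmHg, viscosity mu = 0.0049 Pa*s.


Q = pi*r^4*dP / (8*mu*L)
r = 0.003 m, L = 0.33 m
dP = 92 mmHg = 12265.624 Pa
Q = 2.4128e-04 m^3/s


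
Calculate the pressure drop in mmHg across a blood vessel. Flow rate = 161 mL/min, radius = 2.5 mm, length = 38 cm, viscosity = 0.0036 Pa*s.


dP = 8*mu*L*Q / (pi*r^4)
Q = 161 mL/min = 2.68333e-06 m^3/s
dP = 239.299 Pa = 239.299 / 133.322 mmHg = 1.795 mmHg


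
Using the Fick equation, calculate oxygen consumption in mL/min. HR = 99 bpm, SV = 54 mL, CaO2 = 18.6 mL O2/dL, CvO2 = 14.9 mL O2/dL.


CO = HR*SV = 99*54/1000 = 5.346 L/min
a-v O2 diff = 18.6 - 14.9 = 3.7 mL/dL
VO2 = CO * (CaO2-CvO2) * 10 dL/L
VO2 = 5.346 * 3.7 * 10
VO2 = 197.8 mL/min


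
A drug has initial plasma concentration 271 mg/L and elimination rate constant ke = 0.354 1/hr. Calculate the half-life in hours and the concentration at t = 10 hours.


t_half = ln(2) / ke = 0.693147 / 0.354 = 1.958 hr
C(t) = C0 * exp(-ke*t) = 271 * exp(-0.354*10)
C(10) = 7.863 mg/L


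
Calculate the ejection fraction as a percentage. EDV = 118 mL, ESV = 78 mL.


SV = EDV - ESV = 118 - 78 = 40 mL
EF = SV/EDV * 100 = 40/118 * 100
EF = 33.9%


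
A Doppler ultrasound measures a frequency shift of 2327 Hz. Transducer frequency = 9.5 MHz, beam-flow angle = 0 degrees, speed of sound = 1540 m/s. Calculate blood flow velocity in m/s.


v = fd * c / (2 * f0 * cos(theta))
v = 2327 * 1540 / (2 * 9.5000e+06 * cos(0))
v = 0.1886 m/s


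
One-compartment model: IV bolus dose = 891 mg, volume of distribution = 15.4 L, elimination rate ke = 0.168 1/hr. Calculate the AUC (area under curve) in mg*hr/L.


C0 = Dose/Vd = 891/15.4 = 57.8571 mg/L
AUC = C0/ke = 57.8571/0.168
AUC = 344.4 mg*hr/L


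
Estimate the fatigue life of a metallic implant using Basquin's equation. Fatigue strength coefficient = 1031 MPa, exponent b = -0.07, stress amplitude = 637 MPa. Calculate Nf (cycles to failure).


sigma_a = sigma_f' * (2Nf)^b
2Nf = (sigma_a/sigma_f')^(1/b)
2Nf = (637/1031)^(1/-0.07)
2Nf = 971.44365
Nf = 485.7


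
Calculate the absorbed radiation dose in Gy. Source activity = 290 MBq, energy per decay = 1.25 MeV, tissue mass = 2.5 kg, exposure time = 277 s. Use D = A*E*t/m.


A = 290 MBq = 2.9000e+08 Bq
E = 1.25 MeV = 2.0025e-13 J
D = A*E*t/m = 2.9000e+08*2.0025e-13*277/2.5
D = 0.006434 Gy


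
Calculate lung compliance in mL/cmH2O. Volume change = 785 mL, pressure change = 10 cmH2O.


C = dV / dP
C = 785 / 10
C = 78.5 mL/cmH2O


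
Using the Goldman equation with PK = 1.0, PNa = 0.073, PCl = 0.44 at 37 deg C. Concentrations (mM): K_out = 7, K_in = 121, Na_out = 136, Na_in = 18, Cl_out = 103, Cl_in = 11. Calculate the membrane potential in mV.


Vm = (RT/F)*ln((PK*Ko + PNa*Nao + PCl*Cli)/(PK*Ki + PNa*Nai + PCl*Clo))
Numer = 21.768, Denom = 167.634
Vm = -54.56 mV


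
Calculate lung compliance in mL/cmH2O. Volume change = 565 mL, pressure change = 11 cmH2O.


C = dV / dP
C = 565 / 11
C = 51.36 mL/cmH2O


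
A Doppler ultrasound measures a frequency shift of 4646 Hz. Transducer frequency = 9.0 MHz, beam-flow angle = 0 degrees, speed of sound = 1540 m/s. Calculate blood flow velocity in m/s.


v = fd * c / (2 * f0 * cos(theta))
v = 4646 * 1540 / (2 * 9.0000e+06 * cos(0))
v = 0.3975 m/s


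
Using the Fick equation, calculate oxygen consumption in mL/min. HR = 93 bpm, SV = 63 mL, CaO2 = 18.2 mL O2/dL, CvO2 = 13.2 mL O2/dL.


CO = HR*SV = 93*63/1000 = 5.859 L/min
a-v O2 diff = 18.2 - 13.2 = 5 mL/dL
VO2 = CO * (CaO2-CvO2) * 10 dL/L
VO2 = 5.859 * 5 * 10
VO2 = 293 mL/min


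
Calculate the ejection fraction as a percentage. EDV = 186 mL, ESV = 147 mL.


SV = EDV - ESV = 186 - 147 = 39 mL
EF = SV/EDV * 100 = 39/186 * 100
EF = 20.97%


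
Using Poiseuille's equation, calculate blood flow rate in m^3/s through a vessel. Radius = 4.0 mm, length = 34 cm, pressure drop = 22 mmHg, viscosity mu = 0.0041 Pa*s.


Q = pi*r^4*dP / (8*mu*L)
r = 0.004 m, L = 0.34 m
dP = 22 mmHg = 2933.084 Pa
Q = 2.1152e-04 m^3/s


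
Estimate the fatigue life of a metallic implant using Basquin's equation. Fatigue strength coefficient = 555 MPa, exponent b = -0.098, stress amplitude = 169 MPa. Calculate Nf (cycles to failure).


sigma_a = sigma_f' * (2Nf)^b
2Nf = (sigma_a/sigma_f')^(1/b)
2Nf = (169/555)^(1/-0.098)
2Nf = 185973.82
Nf = 9.299e+04


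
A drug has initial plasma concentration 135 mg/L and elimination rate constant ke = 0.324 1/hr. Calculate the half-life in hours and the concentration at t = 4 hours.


t_half = ln(2) / ke = 0.693147 / 0.324 = 2.139 hr
C(t) = C0 * exp(-ke*t) = 135 * exp(-0.324*4)
C(4) = 36.94 mg/L


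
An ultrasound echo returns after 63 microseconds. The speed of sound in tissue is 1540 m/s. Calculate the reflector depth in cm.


depth = c * t / 2
t = 63 us = 6.3000e-05 s
depth = 1540 * 6.3000e-05 / 2
depth = 0.04851 m = 4.851 cm


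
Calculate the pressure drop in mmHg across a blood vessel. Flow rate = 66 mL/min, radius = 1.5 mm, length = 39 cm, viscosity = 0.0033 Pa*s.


dP = 8*mu*L*Q / (pi*r^4)
Q = 66 mL/min = 1.1e-06 m^3/s
dP = 712.109 Pa = 712.109 / 133.322 mmHg = 5.341 mmHg


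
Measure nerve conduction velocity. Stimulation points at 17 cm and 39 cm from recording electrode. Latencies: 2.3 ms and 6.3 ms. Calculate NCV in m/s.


Distance = (39 - 17) / 100 = 0.22 m
dt = (6.3 - 2.3) / 1000 = 0.004 s
NCV = dist / dt = 55 m/s


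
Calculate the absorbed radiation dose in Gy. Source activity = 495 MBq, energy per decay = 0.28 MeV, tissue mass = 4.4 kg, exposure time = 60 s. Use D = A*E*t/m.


A = 495 MBq = 4.9500e+08 Bq
E = 0.28 MeV = 4.4856e-14 J
D = A*E*t/m = 4.9500e+08*4.4856e-14*60/4.4
D = 3.0278e-04 Gy


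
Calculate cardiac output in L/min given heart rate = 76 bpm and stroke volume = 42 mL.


CO = HR * SV
CO = 76 * 42 / 1000
CO = 3.192 L/min


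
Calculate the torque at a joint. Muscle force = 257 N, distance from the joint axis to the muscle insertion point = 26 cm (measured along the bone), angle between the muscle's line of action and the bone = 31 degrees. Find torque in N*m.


Torque = F * d * sin(theta)   (moment arm = d*sin(theta))
d = 26 cm = 0.26 m
Torque = 257 * 0.26 * sin(31)
Torque = 34.41 N*m


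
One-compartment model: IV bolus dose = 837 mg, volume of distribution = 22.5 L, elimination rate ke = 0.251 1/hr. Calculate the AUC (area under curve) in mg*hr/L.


C0 = Dose/Vd = 837/22.5 = 37.2 mg/L
AUC = C0/ke = 37.2/0.251
AUC = 148.2 mg*hr/L


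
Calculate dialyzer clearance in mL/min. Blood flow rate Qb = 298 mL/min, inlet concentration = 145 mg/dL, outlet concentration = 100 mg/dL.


K = Qb * (Cb_in - Cb_out) / Cb_in
K = 298 * (145 - 100) / 145
K = 92.48 mL/min


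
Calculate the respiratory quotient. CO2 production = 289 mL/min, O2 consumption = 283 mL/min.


RQ = VCO2 / VO2
RQ = 289 / 283
RQ = 1.021


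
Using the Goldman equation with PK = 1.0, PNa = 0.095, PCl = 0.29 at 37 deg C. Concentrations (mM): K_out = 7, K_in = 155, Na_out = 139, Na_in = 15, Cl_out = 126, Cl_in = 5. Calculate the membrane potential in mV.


Vm = (RT/F)*ln((PK*Ko + PNa*Nao + PCl*Cli)/(PK*Ki + PNa*Nai + PCl*Clo))
Numer = 21.655, Denom = 192.965
Vm = -58.46 mV


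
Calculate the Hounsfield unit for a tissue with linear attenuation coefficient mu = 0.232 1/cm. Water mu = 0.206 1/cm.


HU = ((mu_tissue - mu_water) / mu_water) * 1000
HU = ((0.232 - 0.206) / 0.206) * 1000
HU = 126.2


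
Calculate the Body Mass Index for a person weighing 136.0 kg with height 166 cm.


BMI = weight / height^2
height = 166 cm = 1.66 m
BMI = 136.0 / 1.66^2
BMI = 49.35 kg/m^2


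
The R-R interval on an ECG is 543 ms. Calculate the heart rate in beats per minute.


HR = 60 / RR_interval(s)
RR = 543 ms = 0.543 s
HR = 60 / 0.543 = 110.5 bpm


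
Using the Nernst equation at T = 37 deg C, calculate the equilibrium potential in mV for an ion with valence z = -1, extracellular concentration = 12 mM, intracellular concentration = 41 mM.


E = (RT/(zF)) * ln(C_out/C_in)
T = 37 + 273.15 = 310.15 K
E = (8.314 * 310.15 / (-1 * 96485)) * ln(12/41)
E = 32.84 mV


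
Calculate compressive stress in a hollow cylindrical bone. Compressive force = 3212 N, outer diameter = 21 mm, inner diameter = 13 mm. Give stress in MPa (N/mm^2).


A = pi*(r_o^2 - r_i^2)
r_o = 10.5 mm, r_i = 6.5 mm
A = 213.628 mm^2
sigma = F/A = 3212 / 213.628
sigma = 15.04 MPa


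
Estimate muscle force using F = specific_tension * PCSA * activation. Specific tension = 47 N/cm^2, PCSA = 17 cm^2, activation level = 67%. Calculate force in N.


F = sigma * PCSA * activation
F = 47 * 17 * 0.67
F = 535.3 N


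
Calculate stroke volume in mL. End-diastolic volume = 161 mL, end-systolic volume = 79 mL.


SV = EDV - ESV
SV = 161 - 79
SV = 82 mL


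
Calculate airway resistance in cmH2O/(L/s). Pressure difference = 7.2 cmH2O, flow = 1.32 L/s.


R = dP / flow
R = 7.2 / 1.32
R = 5.455 cmH2O/(L/s)


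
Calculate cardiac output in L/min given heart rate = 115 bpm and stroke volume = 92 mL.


CO = HR * SV
CO = 115 * 92 / 1000
CO = 10.58 L/min


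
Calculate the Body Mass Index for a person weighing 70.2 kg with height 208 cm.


BMI = weight / height^2
height = 208 cm = 2.08 m
BMI = 70.2 / 2.08^2
BMI = 16.23 kg/m^2


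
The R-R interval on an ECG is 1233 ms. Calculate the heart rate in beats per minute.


HR = 60 / RR_interval(s)
RR = 1233 ms = 1.233 s
HR = 60 / 1.233 = 48.66 bpm


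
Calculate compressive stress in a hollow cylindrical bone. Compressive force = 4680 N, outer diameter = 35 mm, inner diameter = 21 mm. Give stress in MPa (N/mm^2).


A = pi*(r_o^2 - r_i^2)
r_o = 17.5 mm, r_i = 10.5 mm
A = 615.752 mm^2
sigma = F/A = 4680 / 615.752
sigma = 7.6 MPa


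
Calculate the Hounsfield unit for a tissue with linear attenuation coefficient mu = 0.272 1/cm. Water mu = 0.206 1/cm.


HU = ((mu_tissue - mu_water) / mu_water) * 1000
HU = ((0.272 - 0.206) / 0.206) * 1000
HU = 320.4


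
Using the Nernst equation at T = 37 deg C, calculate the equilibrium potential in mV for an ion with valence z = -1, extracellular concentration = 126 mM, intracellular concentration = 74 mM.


E = (RT/(zF)) * ln(C_out/C_in)
T = 37 + 273.15 = 310.15 K
E = (8.314 * 310.15 / (-1 * 96485)) * ln(126/74)
E = -14.22 mV


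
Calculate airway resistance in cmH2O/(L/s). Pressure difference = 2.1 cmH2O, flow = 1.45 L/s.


R = dP / flow
R = 2.1 / 1.45
R = 1.448 cmH2O/(L/s)


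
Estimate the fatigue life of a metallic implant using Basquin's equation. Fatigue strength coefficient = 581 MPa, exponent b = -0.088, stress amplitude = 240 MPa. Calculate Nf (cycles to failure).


sigma_a = sigma_f' * (2Nf)^b
2Nf = (sigma_a/sigma_f')^(1/b)
2Nf = (240/581)^(1/-0.088)
2Nf = 23080.084
Nf = 1.154e+04


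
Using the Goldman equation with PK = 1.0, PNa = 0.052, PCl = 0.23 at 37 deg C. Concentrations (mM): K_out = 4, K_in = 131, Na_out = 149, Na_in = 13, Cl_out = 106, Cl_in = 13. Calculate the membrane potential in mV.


Vm = (RT/F)*ln((PK*Ko + PNa*Nao + PCl*Cli)/(PK*Ki + PNa*Nai + PCl*Clo))
Numer = 14.738, Denom = 156.056
Vm = -63.07 mV


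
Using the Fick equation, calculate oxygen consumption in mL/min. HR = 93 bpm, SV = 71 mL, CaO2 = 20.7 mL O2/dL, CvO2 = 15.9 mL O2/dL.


CO = HR*SV = 93*71/1000 = 6.603 L/min
a-v O2 diff = 20.7 - 15.9 = 4.8 mL/dL
VO2 = CO * (CaO2-CvO2) * 10 dL/L
VO2 = 6.603 * 4.8 * 10
VO2 = 316.9 mL/min


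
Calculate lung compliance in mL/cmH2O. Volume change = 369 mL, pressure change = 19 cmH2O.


C = dV / dP
C = 369 / 19
C = 19.42 mL/cmH2O


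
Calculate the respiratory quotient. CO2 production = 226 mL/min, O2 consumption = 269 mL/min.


RQ = VCO2 / VO2
RQ = 226 / 269
RQ = 0.8401


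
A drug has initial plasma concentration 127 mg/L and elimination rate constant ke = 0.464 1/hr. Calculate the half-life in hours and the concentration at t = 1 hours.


t_half = ln(2) / ke = 0.693147 / 0.464 = 1.494 hr
C(t) = C0 * exp(-ke*t) = 127 * exp(-0.464*1)
C(1) = 79.85 mg/L


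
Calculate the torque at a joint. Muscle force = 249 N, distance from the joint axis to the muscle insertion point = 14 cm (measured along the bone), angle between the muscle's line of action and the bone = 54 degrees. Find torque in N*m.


Torque = F * d * sin(theta)   (moment arm = d*sin(theta))
d = 14 cm = 0.14 m
Torque = 249 * 0.14 * sin(54)
Torque = 28.2 N*m


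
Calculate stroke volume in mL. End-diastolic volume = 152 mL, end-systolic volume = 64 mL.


SV = EDV - ESV
SV = 152 - 64
SV = 88 mL


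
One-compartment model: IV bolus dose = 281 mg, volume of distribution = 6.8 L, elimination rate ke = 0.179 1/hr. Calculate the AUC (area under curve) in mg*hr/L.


C0 = Dose/Vd = 281/6.8 = 41.3235 mg/L
AUC = C0/ke = 41.3235/0.179
AUC = 230.9 mg*hr/L


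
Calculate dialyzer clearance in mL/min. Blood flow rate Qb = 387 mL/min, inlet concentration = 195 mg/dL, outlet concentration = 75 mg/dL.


K = Qb * (Cb_in - Cb_out) / Cb_in
K = 387 * (195 - 75) / 195
K = 238.2 mL/min


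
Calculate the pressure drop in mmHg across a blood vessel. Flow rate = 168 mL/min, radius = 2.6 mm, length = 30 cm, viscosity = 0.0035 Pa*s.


dP = 8*mu*L*Q / (pi*r^4)
Q = 168 mL/min = 2.8e-06 m^3/s
dP = 163.83 Pa = 163.83 / 133.322 mmHg = 1.229 mmHg


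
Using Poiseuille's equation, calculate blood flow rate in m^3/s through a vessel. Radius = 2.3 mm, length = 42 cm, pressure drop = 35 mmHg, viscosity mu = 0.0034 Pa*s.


Q = pi*r^4*dP / (8*mu*L)
r = 0.0023 m, L = 0.42 m
dP = 35 mmHg = 4666.27 Pa
Q = 3.5910e-05 m^3/s


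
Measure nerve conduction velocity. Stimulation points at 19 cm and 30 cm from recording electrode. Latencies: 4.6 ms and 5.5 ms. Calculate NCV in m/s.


Distance = (30 - 19) / 100 = 0.11 m
dt = (5.5 - 4.6) / 1000 = 9.0000e-04 s
NCV = dist / dt = 122.2 m/s


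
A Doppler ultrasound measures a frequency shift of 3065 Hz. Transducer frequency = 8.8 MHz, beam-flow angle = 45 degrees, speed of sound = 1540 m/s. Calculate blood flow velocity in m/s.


v = fd * c / (2 * f0 * cos(theta))
v = 3065 * 1540 / (2 * 8.8000e+06 * cos(45))
v = 0.3793 m/s


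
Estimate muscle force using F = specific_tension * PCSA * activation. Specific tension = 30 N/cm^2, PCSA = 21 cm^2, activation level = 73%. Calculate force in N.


F = sigma * PCSA * activation
F = 30 * 21 * 0.73
F = 459.9 N


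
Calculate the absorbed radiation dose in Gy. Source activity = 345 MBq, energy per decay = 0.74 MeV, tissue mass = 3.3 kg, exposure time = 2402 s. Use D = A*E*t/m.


A = 345 MBq = 3.4500e+08 Bq
E = 0.74 MeV = 1.18548e-13 J
D = A*E*t/m = 3.4500e+08*1.18548e-13*2402/3.3
D = 0.02977 Gy


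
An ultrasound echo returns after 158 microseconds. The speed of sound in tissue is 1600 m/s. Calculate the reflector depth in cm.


depth = c * t / 2
t = 158 us = 1.5800e-04 s
depth = 1600 * 1.5800e-04 / 2
depth = 0.1264 m = 12.64 cm


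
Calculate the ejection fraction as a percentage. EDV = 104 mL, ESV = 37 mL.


SV = EDV - ESV = 104 - 37 = 67 mL
EF = SV/EDV * 100 = 67/104 * 100
EF = 64.42%


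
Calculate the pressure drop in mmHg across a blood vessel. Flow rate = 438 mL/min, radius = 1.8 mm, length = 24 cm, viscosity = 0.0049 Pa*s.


dP = 8*mu*L*Q / (pi*r^4)
Q = 438 mL/min = 7.3e-06 m^3/s
dP = 2082.48 Pa = 2082.48 / 133.322 mmHg = 15.62 mmHg


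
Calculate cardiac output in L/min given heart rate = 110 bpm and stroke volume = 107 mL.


CO = HR * SV
CO = 110 * 107 / 1000
CO = 11.77 L/min


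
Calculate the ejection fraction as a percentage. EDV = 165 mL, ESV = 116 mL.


SV = EDV - ESV = 165 - 116 = 49 mL
EF = SV/EDV * 100 = 49/165 * 100
EF = 29.7%


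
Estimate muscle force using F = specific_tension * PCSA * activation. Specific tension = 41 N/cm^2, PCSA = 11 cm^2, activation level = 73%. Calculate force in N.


F = sigma * PCSA * activation
F = 41 * 11 * 0.73
F = 329.2 N


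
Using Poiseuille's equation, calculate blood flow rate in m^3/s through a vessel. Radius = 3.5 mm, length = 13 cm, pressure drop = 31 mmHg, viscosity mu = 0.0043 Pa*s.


Q = pi*r^4*dP / (8*mu*L)
r = 0.0035 m, L = 0.13 m
dP = 31 mmHg = 4132.982 Pa
Q = 4.3570e-04 m^3/s


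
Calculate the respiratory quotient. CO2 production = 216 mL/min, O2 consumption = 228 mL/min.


RQ = VCO2 / VO2
RQ = 216 / 228
RQ = 0.9474


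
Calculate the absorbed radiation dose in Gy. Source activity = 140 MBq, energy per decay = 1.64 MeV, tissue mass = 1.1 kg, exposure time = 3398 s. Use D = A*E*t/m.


A = 140 MBq = 1.4000e+08 Bq
E = 1.64 MeV = 2.62728e-13 J
D = A*E*t/m = 1.4000e+08*2.62728e-13*3398/1.1
D = 0.1136 Gy


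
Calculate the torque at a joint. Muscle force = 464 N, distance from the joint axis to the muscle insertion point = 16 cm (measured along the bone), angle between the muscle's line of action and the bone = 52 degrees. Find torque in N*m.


Torque = F * d * sin(theta)   (moment arm = d*sin(theta))
d = 16 cm = 0.16 m
Torque = 464 * 0.16 * sin(52)
Torque = 58.5 N*m


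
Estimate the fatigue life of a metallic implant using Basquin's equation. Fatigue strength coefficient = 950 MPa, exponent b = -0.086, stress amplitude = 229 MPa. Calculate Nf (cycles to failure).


sigma_a = sigma_f' * (2Nf)^b
2Nf = (sigma_a/sigma_f')^(1/b)
2Nf = (229/950)^(1/-0.086)
2Nf = 15301909
Nf = 7.6510e+06


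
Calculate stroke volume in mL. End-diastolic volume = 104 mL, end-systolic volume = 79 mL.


SV = EDV - ESV
SV = 104 - 79
SV = 25 mL


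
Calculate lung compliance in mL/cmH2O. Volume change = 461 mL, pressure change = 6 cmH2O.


C = dV / dP
C = 461 / 6
C = 76.83 mL/cmH2O


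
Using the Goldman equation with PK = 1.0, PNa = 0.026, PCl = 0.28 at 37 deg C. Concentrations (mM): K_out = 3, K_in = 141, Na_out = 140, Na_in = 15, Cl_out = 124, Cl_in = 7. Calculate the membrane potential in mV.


Vm = (RT/F)*ln((PK*Ko + PNa*Nao + PCl*Cli)/(PK*Ki + PNa*Nai + PCl*Clo))
Numer = 8.6, Denom = 176.11
Vm = -80.69 mV


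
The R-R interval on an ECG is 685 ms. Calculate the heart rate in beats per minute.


HR = 60 / RR_interval(s)
RR = 685 ms = 0.685 s
HR = 60 / 0.685 = 87.59 bpm


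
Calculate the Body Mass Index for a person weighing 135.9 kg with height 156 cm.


BMI = weight / height^2
height = 156 cm = 1.56 m
BMI = 135.9 / 1.56^2
BMI = 55.84 kg/m^2


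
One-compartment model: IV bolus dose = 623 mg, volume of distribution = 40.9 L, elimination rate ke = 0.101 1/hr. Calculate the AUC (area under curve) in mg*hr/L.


C0 = Dose/Vd = 623/40.9 = 15.2323 mg/L
AUC = C0/ke = 15.2323/0.101
AUC = 150.8 mg*hr/L


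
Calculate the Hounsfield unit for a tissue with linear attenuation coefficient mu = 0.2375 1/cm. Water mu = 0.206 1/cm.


HU = ((mu_tissue - mu_water) / mu_water) * 1000
HU = ((0.2375 - 0.206) / 0.206) * 1000
HU = 152.9


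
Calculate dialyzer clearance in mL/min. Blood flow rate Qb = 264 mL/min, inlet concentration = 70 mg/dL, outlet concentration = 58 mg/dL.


K = Qb * (Cb_in - Cb_out) / Cb_in
K = 264 * (70 - 58) / 70
K = 45.26 mL/min


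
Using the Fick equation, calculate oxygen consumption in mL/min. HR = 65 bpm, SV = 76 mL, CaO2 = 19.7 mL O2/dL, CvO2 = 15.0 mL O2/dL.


CO = HR*SV = 65*76/1000 = 4.94 L/min
a-v O2 diff = 19.7 - 15.0 = 4.7 mL/dL
VO2 = CO * (CaO2-CvO2) * 10 dL/L
VO2 = 4.94 * 4.7 * 10
VO2 = 232.2 mL/min


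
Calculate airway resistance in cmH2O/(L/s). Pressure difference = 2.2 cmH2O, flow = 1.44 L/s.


R = dP / flow
R = 2.2 / 1.44
R = 1.528 cmH2O/(L/s)


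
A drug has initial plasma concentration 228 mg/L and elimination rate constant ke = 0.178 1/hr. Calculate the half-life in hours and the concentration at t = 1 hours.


t_half = ln(2) / ke = 0.693147 / 0.178 = 3.894 hr
C(t) = C0 * exp(-ke*t) = 228 * exp(-0.178*1)
C(1) = 190.8 mg/L


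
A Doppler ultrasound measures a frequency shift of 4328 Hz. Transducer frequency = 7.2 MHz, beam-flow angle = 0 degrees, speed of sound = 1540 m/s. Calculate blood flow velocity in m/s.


v = fd * c / (2 * f0 * cos(theta))
v = 4328 * 1540 / (2 * 7.2000e+06 * cos(0))
v = 0.4629 m/s


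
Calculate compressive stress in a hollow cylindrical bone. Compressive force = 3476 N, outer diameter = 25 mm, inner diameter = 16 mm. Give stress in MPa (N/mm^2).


A = pi*(r_o^2 - r_i^2)
r_o = 12.5 mm, r_i = 8 mm
A = 289.812 mm^2
sigma = F/A = 3476 / 289.812
sigma = 11.99 MPa


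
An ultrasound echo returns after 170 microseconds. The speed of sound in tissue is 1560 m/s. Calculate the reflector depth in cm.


depth = c * t / 2
t = 170 us = 1.7000e-04 s
depth = 1560 * 1.7000e-04 / 2
depth = 0.1326 m = 13.26 cm


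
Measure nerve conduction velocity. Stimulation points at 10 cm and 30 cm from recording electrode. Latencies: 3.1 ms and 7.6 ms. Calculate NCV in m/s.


Distance = (30 - 10) / 100 = 0.2 m
dt = (7.6 - 3.1) / 1000 = 0.0045 s
NCV = dist / dt = 44.44 m/s


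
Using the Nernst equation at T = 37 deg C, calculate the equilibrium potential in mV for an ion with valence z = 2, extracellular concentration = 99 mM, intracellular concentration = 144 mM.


E = (RT/(zF)) * ln(C_out/C_in)
T = 37 + 273.15 = 310.15 K
E = (8.314 * 310.15 / (2 * 96485)) * ln(99/144)
E = -5.007 mV


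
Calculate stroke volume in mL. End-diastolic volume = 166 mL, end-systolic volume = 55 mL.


SV = EDV - ESV
SV = 166 - 55
SV = 111 mL


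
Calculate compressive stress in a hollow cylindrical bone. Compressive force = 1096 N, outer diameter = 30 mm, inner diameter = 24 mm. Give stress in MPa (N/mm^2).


A = pi*(r_o^2 - r_i^2)
r_o = 15 mm, r_i = 12 mm
A = 254.469 mm^2
sigma = F/A = 1096 / 254.469
sigma = 4.307 MPa


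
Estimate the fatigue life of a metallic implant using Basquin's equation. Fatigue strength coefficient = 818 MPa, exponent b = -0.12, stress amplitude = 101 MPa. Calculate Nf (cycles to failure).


sigma_a = sigma_f' * (2Nf)^b
2Nf = (sigma_a/sigma_f')^(1/b)
2Nf = (101/818)^(1/-0.12)
2Nf = 37176293
Nf = 1.8588e+07


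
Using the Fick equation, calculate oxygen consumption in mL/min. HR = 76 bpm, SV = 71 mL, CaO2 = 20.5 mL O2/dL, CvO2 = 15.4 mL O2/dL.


CO = HR*SV = 76*71/1000 = 5.396 L/min
a-v O2 diff = 20.5 - 15.4 = 5.1 mL/dL
VO2 = CO * (CaO2-CvO2) * 10 dL/L
VO2 = 5.396 * 5.1 * 10
VO2 = 275.2 mL/min


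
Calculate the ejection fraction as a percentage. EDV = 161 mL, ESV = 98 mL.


SV = EDV - ESV = 161 - 98 = 63 mL
EF = SV/EDV * 100 = 63/161 * 100
EF = 39.13%


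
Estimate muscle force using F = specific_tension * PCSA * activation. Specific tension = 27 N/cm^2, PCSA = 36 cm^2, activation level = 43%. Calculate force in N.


F = sigma * PCSA * activation
F = 27 * 36 * 0.43
F = 418 N


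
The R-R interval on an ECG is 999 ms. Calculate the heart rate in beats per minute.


HR = 60 / RR_interval(s)
RR = 999 ms = 0.999 s
HR = 60 / 0.999 = 60.06 bpm


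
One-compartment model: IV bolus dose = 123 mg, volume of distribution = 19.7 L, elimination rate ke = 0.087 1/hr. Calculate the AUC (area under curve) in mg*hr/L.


C0 = Dose/Vd = 123/19.7 = 6.24365 mg/L
AUC = C0/ke = 6.24365/0.087
AUC = 71.77 mg*hr/L


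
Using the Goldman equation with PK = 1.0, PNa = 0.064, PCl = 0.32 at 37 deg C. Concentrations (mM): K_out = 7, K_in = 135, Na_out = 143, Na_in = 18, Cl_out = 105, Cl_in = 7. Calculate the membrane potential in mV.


Vm = (RT/F)*ln((PK*Ko + PNa*Nao + PCl*Cli)/(PK*Ki + PNa*Nai + PCl*Clo))
Numer = 18.392, Denom = 169.752
Vm = -59.39 mV


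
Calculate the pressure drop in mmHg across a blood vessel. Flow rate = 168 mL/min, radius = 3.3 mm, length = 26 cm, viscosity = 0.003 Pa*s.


dP = 8*mu*L*Q / (pi*r^4)
Q = 168 mL/min = 2.8e-06 m^3/s
dP = 46.8961 Pa = 46.8961 / 133.322 mmHg = 0.3518 mmHg


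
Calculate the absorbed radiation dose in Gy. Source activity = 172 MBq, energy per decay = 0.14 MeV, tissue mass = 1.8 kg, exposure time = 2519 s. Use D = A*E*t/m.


A = 172 MBq = 1.7200e+08 Bq
E = 0.14 MeV = 2.2428e-14 J
D = A*E*t/m = 1.7200e+08*2.2428e-14*2519/1.8
D = 0.005399 Gy


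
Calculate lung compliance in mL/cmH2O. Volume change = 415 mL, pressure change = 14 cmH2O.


C = dV / dP
C = 415 / 14
C = 29.64 mL/cmH2O


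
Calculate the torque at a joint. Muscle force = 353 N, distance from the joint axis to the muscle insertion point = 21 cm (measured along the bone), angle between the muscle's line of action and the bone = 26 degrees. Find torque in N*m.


Torque = F * d * sin(theta)   (moment arm = d*sin(theta))
d = 21 cm = 0.21 m
Torque = 353 * 0.21 * sin(26)
Torque = 32.5 N*m


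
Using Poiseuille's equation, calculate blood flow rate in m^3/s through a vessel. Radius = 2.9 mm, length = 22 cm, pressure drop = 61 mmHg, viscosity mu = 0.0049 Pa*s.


Q = pi*r^4*dP / (8*mu*L)
r = 0.0029 m, L = 0.22 m
dP = 61 mmHg = 8132.642 Pa
Q = 2.0954e-04 m^3/s


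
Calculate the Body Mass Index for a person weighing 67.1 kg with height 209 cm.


BMI = weight / height^2
height = 209 cm = 2.09 m
BMI = 67.1 / 2.09^2
BMI = 15.36 kg/m^2


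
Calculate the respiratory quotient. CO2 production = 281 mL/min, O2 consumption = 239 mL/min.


RQ = VCO2 / VO2
RQ = 281 / 239
RQ = 1.176


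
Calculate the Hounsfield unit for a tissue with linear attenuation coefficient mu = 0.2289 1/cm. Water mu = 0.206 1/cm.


HU = ((mu_tissue - mu_water) / mu_water) * 1000
HU = ((0.2289 - 0.206) / 0.206) * 1000
HU = 111.2


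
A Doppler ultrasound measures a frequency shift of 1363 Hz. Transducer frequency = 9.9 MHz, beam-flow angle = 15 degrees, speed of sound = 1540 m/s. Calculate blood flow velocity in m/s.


v = fd * c / (2 * f0 * cos(theta))
v = 1363 * 1540 / (2 * 9.9000e+06 * cos(15))
v = 0.1098 m/s


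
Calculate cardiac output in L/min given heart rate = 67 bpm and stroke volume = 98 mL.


CO = HR * SV
CO = 67 * 98 / 1000
CO = 6.566 L/min


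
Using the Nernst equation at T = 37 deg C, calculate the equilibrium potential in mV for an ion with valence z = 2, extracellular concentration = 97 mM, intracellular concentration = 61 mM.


E = (RT/(zF)) * ln(C_out/C_in)
T = 37 + 273.15 = 310.15 K
E = (8.314 * 310.15 / (2 * 96485)) * ln(97/61)
E = 6.198 mV


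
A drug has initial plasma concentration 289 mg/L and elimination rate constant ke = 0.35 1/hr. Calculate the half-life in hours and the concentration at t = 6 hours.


t_half = ln(2) / ke = 0.693147 / 0.35 = 1.98 hr
C(t) = C0 * exp(-ke*t) = 289 * exp(-0.35*6)
C(6) = 35.39 mg/L


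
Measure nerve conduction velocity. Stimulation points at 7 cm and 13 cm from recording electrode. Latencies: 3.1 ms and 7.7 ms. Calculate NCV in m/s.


Distance = (13 - 7) / 100 = 0.06 m
dt = (7.7 - 3.1) / 1000 = 0.0046 s
NCV = dist / dt = 13.04 m/s


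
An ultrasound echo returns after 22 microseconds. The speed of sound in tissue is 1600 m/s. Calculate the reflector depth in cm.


depth = c * t / 2
t = 22 us = 2.2000e-05 s
depth = 1600 * 2.2000e-05 / 2
depth = 0.0176 m = 1.76 cm


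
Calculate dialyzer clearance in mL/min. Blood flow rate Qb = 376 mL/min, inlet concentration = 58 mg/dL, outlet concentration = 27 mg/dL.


K = Qb * (Cb_in - Cb_out) / Cb_in
K = 376 * (58 - 27) / 58
K = 201 mL/min


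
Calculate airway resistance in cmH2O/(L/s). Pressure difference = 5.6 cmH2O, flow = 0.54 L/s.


R = dP / flow
R = 5.6 / 0.54
R = 10.37 cmH2O/(L/s)


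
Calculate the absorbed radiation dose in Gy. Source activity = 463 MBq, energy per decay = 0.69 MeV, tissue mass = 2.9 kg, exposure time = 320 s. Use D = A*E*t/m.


A = 463 MBq = 4.6300e+08 Bq
E = 0.69 MeV = 1.10538e-13 J
D = A*E*t/m = 4.6300e+08*1.10538e-13*320/2.9
D = 0.005647 Gy


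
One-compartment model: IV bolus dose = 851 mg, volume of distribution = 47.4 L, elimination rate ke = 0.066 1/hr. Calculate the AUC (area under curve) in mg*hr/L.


C0 = Dose/Vd = 851/47.4 = 17.9536 mg/L
AUC = C0/ke = 17.9536/0.066
AUC = 272 mg*hr/L
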